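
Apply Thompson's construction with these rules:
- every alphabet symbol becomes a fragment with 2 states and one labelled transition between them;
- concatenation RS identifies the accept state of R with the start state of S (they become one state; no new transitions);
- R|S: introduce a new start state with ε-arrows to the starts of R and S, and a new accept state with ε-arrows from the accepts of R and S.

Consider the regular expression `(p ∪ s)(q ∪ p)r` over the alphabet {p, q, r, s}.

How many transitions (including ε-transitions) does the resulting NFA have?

Building bottom-up:
Each of the 5 symbol leaves contributes 1 transition (1 symbol, 0 ε).
  p ∪ s : 6 transitions (2 symbol, 4 ε)
  q ∪ p : 6 transitions (2 symbol, 4 ε)
  (p ∪ s)(q ∪ p)r : 13 transitions (5 symbol, 8 ε)

13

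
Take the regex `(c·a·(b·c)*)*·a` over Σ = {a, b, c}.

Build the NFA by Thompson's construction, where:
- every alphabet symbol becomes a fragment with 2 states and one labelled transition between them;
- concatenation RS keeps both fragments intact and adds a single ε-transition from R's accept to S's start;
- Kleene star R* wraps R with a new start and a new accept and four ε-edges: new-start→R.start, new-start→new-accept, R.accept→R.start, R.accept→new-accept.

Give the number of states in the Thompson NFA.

14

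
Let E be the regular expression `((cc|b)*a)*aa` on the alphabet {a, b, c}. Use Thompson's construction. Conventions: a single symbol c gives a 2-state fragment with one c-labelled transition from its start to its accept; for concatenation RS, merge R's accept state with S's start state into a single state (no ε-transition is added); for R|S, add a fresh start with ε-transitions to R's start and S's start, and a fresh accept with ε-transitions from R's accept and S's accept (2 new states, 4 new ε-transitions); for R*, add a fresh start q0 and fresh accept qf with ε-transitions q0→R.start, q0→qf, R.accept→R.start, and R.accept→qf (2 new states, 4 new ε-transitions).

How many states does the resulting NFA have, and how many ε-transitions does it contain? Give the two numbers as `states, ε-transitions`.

14, 12

Recursing over subexpressions:
Each of the 6 symbol leaves contributes 2 states and 0 ε-transitions.
  cc — 3 states, 0 ε-transitions
  cc|b — 7 states, 4 ε-transitions
  (cc|b)* — 9 states, 8 ε-transitions
  (cc|b)*a — 10 states, 8 ε-transitions
  ((cc|b)*a)* — 12 states, 12 ε-transitions
  ((cc|b)*a)*aa — 14 states, 12 ε-transitions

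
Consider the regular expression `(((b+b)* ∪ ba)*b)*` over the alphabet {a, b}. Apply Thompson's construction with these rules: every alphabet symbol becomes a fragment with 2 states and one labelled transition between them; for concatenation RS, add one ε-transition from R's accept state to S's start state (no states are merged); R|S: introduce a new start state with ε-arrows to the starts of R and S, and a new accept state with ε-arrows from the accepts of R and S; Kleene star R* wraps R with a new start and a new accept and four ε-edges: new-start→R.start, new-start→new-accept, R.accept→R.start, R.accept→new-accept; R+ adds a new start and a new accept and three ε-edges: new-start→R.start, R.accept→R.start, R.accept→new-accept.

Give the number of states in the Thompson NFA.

20

Building bottom-up:
Each of the 5 symbol leaves contributes a 2-state fragment.
  b+ : 4 states
  b+b : 6 states
  (b+b)* : 8 states
  ba : 4 states
  (b+b)* ∪ ba : 14 states
  ((b+b)* ∪ ba)* : 16 states
  ((b+b)* ∪ ba)*b : 18 states
  (((b+b)* ∪ ba)*b)* : 20 states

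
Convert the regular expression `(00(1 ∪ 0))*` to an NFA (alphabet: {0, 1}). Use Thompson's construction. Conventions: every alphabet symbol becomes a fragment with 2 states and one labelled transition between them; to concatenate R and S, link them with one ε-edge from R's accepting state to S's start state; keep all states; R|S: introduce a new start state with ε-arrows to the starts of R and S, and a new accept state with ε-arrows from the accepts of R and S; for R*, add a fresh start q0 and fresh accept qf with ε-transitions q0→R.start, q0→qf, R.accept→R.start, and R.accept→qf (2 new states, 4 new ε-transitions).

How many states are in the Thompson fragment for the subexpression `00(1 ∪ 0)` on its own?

Fragment for `00(1 ∪ 0)`:
Each of the 4 symbol leaves contributes a 2-state fragment.
  1 ∪ 0 — 6 states
  00(1 ∪ 0) — 10 states

10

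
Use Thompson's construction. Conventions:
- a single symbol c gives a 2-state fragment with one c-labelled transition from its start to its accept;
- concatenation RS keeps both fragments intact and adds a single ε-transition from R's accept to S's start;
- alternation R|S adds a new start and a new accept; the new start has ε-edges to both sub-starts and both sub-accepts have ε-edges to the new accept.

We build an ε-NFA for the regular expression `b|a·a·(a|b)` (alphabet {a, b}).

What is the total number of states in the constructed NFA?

By structural recursion:
Each of the 5 symbol leaves contributes a 2-state fragment.
  a|b → 6 states
  a·a·(a|b) → 10 states
  b|a·a·(a|b) → 14 states

14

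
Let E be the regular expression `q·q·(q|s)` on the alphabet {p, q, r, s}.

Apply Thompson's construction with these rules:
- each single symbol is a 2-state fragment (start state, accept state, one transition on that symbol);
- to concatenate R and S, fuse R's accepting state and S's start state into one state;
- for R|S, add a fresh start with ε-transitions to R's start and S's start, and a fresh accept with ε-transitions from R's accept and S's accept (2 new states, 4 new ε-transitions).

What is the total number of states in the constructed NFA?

Recursing over subexpressions:
Each of the 4 symbol leaves contributes a 2-state fragment.
  q|s → 6 states
  q·q·(q|s) → 8 states

8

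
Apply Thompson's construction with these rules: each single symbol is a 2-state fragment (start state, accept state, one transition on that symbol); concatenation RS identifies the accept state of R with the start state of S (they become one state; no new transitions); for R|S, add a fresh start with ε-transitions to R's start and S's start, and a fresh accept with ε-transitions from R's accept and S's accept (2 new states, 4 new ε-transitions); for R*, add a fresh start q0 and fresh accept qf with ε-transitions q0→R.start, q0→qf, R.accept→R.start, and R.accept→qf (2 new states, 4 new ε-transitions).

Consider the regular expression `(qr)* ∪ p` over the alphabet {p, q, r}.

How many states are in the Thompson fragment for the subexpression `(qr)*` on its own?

5

Fragment for `(qr)*`:
Each of the 2 symbol leaves contributes a 2-state fragment.
  qr : 3 states
  (qr)* : 5 states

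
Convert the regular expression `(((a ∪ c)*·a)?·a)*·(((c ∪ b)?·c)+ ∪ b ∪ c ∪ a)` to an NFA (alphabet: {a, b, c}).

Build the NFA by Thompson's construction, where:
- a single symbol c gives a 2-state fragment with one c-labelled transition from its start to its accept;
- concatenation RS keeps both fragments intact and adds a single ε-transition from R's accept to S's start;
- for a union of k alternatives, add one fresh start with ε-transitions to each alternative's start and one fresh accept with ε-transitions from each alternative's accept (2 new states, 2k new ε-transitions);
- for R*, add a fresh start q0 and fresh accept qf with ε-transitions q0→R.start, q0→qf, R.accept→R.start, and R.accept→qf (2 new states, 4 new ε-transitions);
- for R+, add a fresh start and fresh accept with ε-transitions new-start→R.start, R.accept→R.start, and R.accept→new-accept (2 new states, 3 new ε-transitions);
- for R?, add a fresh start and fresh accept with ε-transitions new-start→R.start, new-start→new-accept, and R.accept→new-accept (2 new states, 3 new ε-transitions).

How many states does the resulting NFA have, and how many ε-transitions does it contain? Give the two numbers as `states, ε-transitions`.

36, 37

Recursing over subexpressions:
Each of the 10 symbol leaves contributes 2 states and 0 ε-transitions.
  a ∪ c — 6 states, 4 ε-transitions
  (a ∪ c)* — 8 states, 8 ε-transitions
  (a ∪ c)*·a — 10 states, 9 ε-transitions
  ((a ∪ c)*·a)? — 12 states, 12 ε-transitions
  ((a ∪ c)*·a)?·a — 14 states, 13 ε-transitions
  (((a ∪ c)*·a)?·a)* — 16 states, 17 ε-transitions
  c ∪ b — 6 states, 4 ε-transitions
  (c ∪ b)? — 8 states, 7 ε-transitions
  (c ∪ b)?·c — 10 states, 8 ε-transitions
  ((c ∪ b)?·c)+ — 12 states, 11 ε-transitions
  ((c ∪ b)?·c)+ ∪ b ∪ c ∪ a — 20 states, 19 ε-transitions
  (((a ∪ c)*·a)?·a)*·(((c ∪ b)?·c)+ ∪ b ∪ c ∪ a) — 36 states, 37 ε-transitions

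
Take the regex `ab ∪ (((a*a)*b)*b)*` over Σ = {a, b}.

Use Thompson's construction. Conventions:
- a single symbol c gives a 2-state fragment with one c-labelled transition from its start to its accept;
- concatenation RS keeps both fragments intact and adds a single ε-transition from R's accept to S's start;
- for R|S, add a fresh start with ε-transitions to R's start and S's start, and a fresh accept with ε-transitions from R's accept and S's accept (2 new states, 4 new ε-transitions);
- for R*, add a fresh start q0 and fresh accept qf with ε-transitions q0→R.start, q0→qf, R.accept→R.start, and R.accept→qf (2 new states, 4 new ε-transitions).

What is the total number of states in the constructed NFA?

22

Recursing over subexpressions:
Each of the 6 symbol leaves contributes a 2-state fragment.
  ab : 4 states
  a* : 4 states
  a*a : 6 states
  (a*a)* : 8 states
  (a*a)*b : 10 states
  ((a*a)*b)* : 12 states
  ((a*a)*b)*b : 14 states
  (((a*a)*b)*b)* : 16 states
  ab ∪ (((a*a)*b)*b)* : 22 states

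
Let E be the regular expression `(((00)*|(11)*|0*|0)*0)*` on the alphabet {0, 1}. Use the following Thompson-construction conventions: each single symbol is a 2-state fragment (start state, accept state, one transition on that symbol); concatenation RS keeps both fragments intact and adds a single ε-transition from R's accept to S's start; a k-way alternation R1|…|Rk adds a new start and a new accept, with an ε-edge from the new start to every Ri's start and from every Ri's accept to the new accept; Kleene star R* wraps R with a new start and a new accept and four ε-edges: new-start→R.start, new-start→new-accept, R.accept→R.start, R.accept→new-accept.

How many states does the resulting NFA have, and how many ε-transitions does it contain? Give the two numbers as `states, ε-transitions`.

26, 31

Recursing over subexpressions:
Each of the 7 symbol leaves contributes 2 states and 0 ε-transitions.
  00 = 4 states, 1 ε-transition
  (00)* = 6 states, 5 ε-transitions
  11 = 4 states, 1 ε-transition
  (11)* = 6 states, 5 ε-transitions
  0* = 4 states, 4 ε-transitions
  (00)*|(11)*|0*|0 = 20 states, 22 ε-transitions
  ((00)*|(11)*|0*|0)* = 22 states, 26 ε-transitions
  ((00)*|(11)*|0*|0)*0 = 24 states, 27 ε-transitions
  (((00)*|(11)*|0*|0)*0)* = 26 states, 31 ε-transitions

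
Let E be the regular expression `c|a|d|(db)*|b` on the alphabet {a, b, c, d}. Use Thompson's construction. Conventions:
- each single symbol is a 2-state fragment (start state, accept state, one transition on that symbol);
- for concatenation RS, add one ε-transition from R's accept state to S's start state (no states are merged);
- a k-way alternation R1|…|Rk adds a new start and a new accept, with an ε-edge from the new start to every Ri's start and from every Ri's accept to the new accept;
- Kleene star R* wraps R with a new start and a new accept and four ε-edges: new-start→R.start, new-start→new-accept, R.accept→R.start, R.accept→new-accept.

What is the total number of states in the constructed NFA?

Bottom-up over the parse tree:
Each of the 6 symbol leaves contributes a 2-state fragment.
  db = 4 states
  (db)* = 6 states
  c|a|d|(db)*|b = 16 states

16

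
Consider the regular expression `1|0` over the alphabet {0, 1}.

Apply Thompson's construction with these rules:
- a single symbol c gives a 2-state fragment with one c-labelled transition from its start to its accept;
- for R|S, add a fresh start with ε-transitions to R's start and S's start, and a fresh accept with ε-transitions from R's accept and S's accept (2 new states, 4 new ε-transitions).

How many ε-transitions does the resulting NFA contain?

4

Per subexpression:
Each of the 2 symbol leaves contributes 0 ε-transitions.
  1|0 — 4 ε-transitions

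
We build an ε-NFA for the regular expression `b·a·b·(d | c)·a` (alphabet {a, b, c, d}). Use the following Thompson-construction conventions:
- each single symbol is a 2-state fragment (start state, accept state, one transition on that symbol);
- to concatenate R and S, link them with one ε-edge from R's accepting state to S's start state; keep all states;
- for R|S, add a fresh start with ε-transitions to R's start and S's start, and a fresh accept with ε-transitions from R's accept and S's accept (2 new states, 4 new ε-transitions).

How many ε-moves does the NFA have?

Per subexpression:
Each of the 6 symbol leaves contributes 0 ε-transitions.
  d | c = 4 ε-transitions
  b·a·b·(d | c)·a = 8 ε-transitions

8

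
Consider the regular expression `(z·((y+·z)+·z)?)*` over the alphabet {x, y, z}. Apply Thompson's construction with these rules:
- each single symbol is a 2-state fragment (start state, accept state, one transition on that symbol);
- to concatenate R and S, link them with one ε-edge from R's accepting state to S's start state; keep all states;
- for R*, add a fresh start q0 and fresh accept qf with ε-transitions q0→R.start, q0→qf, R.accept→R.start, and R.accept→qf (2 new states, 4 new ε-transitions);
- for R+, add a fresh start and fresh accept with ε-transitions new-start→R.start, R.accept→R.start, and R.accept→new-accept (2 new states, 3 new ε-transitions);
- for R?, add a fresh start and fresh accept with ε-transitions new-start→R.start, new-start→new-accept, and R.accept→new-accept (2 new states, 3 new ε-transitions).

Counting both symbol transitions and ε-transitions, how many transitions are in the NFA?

Per subexpression:
Each of the 4 symbol leaves contributes 1 transition (1 symbol, 0 ε).
  y+ = 4 transitions (1 symbol, 3 ε)
  y+·z = 6 transitions (2 symbol, 4 ε)
  (y+·z)+ = 9 transitions (2 symbol, 7 ε)
  (y+·z)+·z = 11 transitions (3 symbol, 8 ε)
  ((y+·z)+·z)? = 14 transitions (3 symbol, 11 ε)
  z·((y+·z)+·z)? = 16 transitions (4 symbol, 12 ε)
  (z·((y+·z)+·z)?)* = 20 transitions (4 symbol, 16 ε)

20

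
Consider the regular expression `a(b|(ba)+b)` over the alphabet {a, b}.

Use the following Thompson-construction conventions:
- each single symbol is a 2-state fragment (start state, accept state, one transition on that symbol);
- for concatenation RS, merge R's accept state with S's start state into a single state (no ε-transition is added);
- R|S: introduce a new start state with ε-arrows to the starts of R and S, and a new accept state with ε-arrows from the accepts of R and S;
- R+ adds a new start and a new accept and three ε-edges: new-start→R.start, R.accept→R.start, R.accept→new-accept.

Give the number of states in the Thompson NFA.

11

By structural recursion:
Each of the 5 symbol leaves contributes a 2-state fragment.
  ba : 3 states
  (ba)+ : 5 states
  (ba)+b : 6 states
  b|(ba)+b : 10 states
  a(b|(ba)+b) : 11 states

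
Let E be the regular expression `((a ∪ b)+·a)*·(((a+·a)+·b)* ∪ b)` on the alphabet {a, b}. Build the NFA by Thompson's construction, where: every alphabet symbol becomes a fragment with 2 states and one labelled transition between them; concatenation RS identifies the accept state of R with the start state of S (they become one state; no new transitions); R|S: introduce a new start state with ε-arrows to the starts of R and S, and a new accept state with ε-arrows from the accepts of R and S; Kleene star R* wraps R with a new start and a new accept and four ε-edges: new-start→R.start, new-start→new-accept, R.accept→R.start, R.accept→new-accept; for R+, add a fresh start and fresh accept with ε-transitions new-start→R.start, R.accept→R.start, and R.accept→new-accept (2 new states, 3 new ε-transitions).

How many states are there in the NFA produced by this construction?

24

By structural recursion:
Each of the 7 symbol leaves contributes a 2-state fragment.
  a ∪ b — 6 states
  (a ∪ b)+ — 8 states
  (a ∪ b)+·a — 9 states
  ((a ∪ b)+·a)* — 11 states
  a+ — 4 states
  a+·a — 5 states
  (a+·a)+ — 7 states
  (a+·a)+·b — 8 states
  ((a+·a)+·b)* — 10 states
  ((a+·a)+·b)* ∪ b — 14 states
  ((a ∪ b)+·a)*·(((a+·a)+·b)* ∪ b) — 24 states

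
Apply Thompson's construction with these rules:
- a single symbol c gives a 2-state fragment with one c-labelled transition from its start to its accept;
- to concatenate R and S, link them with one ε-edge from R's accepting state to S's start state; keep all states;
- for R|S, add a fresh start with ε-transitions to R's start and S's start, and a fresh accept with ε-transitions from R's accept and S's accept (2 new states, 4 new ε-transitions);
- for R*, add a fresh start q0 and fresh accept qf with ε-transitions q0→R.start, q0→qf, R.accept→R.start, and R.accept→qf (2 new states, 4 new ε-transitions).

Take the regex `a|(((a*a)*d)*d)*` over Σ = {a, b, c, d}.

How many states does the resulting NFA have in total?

20

Recursing over subexpressions:
Each of the 5 symbol leaves contributes a 2-state fragment.
  a* : 4 states
  a*a : 6 states
  (a*a)* : 8 states
  (a*a)*d : 10 states
  ((a*a)*d)* : 12 states
  ((a*a)*d)*d : 14 states
  (((a*a)*d)*d)* : 16 states
  a|(((a*a)*d)*d)* : 20 states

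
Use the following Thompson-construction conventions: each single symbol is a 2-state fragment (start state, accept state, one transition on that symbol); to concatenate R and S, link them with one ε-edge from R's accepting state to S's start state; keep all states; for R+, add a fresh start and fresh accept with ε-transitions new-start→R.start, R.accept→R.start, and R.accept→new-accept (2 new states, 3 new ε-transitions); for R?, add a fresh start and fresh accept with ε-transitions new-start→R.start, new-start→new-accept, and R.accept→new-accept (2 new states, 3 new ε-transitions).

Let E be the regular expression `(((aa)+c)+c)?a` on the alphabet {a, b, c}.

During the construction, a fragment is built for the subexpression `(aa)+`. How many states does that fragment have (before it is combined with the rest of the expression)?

Fragment for `(aa)+`:
Each of the 2 symbol leaves contributes a 2-state fragment.
  aa → 4 states
  (aa)+ → 6 states

6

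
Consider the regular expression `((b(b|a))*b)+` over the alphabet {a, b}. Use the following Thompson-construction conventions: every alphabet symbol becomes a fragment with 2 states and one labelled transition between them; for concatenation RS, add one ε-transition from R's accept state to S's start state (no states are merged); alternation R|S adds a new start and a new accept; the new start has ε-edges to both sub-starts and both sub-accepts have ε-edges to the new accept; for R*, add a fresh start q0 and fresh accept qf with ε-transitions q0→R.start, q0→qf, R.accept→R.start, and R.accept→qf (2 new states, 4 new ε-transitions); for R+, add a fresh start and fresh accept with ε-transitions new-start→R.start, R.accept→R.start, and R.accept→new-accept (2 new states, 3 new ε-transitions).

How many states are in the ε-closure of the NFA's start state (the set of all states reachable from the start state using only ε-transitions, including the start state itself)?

5

Compute the ε-closure size of each fragment's start state recursively; a symbol fragment's start has no outgoing ε-edge, so its closure is just itself (size 1).
  b|a → new start ε-reaches every alternative's start; none of them accept ε, so the new accept is not reached: |closure| = 1 + 1 + 1 = 3
  b(b|a) → same as the first factor's closure: |closure| = 1
  (b(b|a))* → the star's fresh start ε-reaches both the body's start and the fresh accept: |closure| = 2 + 1 = 3
  (b(b|a))*b → the left operand accepts ε, so the closure extends into the next operand (via the concat ε-link); |closure| = 3 + 1 = 4
  ((b(b|a))*b)+ → |closure| = 1 + 4 = 5 (the body doesn't accept ε, so the new accept is not reached)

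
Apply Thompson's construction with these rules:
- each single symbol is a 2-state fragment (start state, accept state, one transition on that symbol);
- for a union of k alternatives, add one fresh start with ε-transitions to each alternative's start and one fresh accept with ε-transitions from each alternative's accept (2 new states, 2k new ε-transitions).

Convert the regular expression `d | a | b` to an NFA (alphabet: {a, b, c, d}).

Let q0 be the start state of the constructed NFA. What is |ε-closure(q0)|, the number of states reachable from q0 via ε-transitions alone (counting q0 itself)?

4

Work bottom-up. For each fragment F, track |ε-closure(F.start)| and whether F's accept lies in that closure (i.e. whether F accepts ε). A single-symbol fragment has closure size 1 and does not accept ε.
  d | a | b — |ε-closure| = 1 + 1 + 1 + 1 = 4 (the new accept is not ε-reachable since no branch accepts ε)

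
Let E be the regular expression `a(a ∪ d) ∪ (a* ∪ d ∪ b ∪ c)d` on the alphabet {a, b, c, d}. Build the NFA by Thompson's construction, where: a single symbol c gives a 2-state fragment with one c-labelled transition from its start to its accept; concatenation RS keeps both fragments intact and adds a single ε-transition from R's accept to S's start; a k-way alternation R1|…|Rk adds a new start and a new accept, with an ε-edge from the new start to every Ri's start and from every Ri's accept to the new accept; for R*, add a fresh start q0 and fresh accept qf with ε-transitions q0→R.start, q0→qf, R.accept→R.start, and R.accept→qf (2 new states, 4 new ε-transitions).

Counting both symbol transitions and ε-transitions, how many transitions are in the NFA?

30

Building bottom-up:
Each of the 8 symbol leaves contributes 1 transition (1 symbol, 0 ε).
  a ∪ d — 6 transitions (2 symbol, 4 ε)
  a(a ∪ d) — 8 transitions (3 symbol, 5 ε)
  a* — 5 transitions (1 symbol, 4 ε)
  a* ∪ d ∪ b ∪ c — 16 transitions (4 symbol, 12 ε)
  (a* ∪ d ∪ b ∪ c)d — 18 transitions (5 symbol, 13 ε)
  a(a ∪ d) ∪ (a* ∪ d ∪ b ∪ c)d — 30 transitions (8 symbol, 22 ε)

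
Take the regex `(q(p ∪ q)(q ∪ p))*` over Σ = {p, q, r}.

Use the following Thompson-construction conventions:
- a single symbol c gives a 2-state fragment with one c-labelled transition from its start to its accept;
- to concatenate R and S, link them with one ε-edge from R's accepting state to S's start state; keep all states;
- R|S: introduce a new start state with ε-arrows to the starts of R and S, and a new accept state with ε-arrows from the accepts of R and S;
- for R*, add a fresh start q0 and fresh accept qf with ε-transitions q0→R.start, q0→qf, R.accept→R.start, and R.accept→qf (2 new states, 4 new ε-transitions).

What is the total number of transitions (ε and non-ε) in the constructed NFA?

19

Recursing over subexpressions:
Each of the 5 symbol leaves contributes 1 transition (1 symbol, 0 ε).
  p ∪ q → 6 transitions (2 symbol, 4 ε)
  q ∪ p → 6 transitions (2 symbol, 4 ε)
  q(p ∪ q)(q ∪ p) → 15 transitions (5 symbol, 10 ε)
  (q(p ∪ q)(q ∪ p))* → 19 transitions (5 symbol, 14 ε)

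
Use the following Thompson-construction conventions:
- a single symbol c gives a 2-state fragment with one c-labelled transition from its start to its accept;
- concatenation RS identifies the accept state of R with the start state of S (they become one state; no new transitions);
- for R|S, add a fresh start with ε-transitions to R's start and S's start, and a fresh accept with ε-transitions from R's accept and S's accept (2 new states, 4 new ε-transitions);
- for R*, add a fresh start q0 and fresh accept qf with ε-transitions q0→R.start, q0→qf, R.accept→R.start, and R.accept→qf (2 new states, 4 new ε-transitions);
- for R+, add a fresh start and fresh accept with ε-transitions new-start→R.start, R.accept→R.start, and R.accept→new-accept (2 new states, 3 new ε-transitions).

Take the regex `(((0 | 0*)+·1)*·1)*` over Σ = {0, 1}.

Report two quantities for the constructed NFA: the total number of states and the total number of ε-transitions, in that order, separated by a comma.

16, 19

Recursing over subexpressions:
Each of the 4 symbol leaves contributes 2 states and 0 ε-transitions.
  0* → 4 states, 4 ε-transitions
  0 | 0* → 8 states, 8 ε-transitions
  (0 | 0*)+ → 10 states, 11 ε-transitions
  (0 | 0*)+·1 → 11 states, 11 ε-transitions
  ((0 | 0*)+·1)* → 13 states, 15 ε-transitions
  ((0 | 0*)+·1)*·1 → 14 states, 15 ε-transitions
  (((0 | 0*)+·1)*·1)* → 16 states, 19 ε-transitions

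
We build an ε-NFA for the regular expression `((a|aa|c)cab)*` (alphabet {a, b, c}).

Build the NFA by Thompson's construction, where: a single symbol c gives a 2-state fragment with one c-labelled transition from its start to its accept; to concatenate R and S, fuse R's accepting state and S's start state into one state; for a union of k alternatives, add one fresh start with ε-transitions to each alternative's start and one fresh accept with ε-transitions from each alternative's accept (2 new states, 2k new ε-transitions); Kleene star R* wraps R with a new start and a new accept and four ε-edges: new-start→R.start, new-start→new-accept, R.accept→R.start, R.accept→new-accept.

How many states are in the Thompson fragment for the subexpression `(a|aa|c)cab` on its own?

12

Fragment for `(a|aa|c)cab`:
Each of the 7 symbol leaves contributes a 2-state fragment.
  aa : 3 states
  a|aa|c : 9 states
  (a|aa|c)cab : 12 states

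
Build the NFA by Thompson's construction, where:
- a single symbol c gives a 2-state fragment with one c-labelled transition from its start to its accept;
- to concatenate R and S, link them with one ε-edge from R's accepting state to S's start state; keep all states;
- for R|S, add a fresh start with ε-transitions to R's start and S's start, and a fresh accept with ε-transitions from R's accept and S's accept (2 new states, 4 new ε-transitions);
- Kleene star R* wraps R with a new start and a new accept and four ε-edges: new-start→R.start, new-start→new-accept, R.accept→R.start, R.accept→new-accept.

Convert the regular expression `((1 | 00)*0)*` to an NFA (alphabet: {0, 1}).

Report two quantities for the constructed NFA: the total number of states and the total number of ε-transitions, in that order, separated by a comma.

14, 14

Recursing over subexpressions:
Each of the 4 symbol leaves contributes 2 states and 0 ε-transitions.
  00 → 4 states, 1 ε-transition
  1 | 00 → 8 states, 5 ε-transitions
  (1 | 00)* → 10 states, 9 ε-transitions
  (1 | 00)*0 → 12 states, 10 ε-transitions
  ((1 | 00)*0)* → 14 states, 14 ε-transitions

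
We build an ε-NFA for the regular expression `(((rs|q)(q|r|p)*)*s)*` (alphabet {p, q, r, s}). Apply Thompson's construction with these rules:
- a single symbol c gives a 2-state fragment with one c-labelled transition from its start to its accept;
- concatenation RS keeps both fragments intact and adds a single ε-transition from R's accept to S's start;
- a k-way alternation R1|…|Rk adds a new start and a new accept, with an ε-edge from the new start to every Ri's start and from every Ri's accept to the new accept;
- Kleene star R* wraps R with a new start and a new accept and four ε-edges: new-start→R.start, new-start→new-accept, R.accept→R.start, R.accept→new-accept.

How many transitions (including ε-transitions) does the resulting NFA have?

Per subexpression:
Each of the 7 symbol leaves contributes 1 transition (1 symbol, 0 ε).
  rs = 3 transitions (2 symbol, 1 ε)
  rs|q = 8 transitions (3 symbol, 5 ε)
  q|r|p = 9 transitions (3 symbol, 6 ε)
  (q|r|p)* = 13 transitions (3 symbol, 10 ε)
  (rs|q)(q|r|p)* = 22 transitions (6 symbol, 16 ε)
  ((rs|q)(q|r|p)*)* = 26 transitions (6 symbol, 20 ε)
  ((rs|q)(q|r|p)*)*s = 28 transitions (7 symbol, 21 ε)
  (((rs|q)(q|r|p)*)*s)* = 32 transitions (7 symbol, 25 ε)

32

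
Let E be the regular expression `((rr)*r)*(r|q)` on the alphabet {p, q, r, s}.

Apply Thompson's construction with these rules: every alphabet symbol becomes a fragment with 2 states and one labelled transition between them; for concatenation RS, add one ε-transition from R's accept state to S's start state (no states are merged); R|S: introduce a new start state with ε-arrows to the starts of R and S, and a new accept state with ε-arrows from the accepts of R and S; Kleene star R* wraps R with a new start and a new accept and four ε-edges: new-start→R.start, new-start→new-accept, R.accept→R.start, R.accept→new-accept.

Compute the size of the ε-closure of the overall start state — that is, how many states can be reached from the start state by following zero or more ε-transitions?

9

Compute the ε-closure size of each fragment's start state recursively; a symbol fragment's start has no outgoing ε-edge, so its closure is just itself (size 1).
  rr : C equals the left operand's closure size = 1 (its accept is not ε-reachable, so the closure stops there)
  (rr)* : new start has ε-edges to the inner start and to the new accept, so C = 2 + 1 = 3
  (rr)*r : the left operand accepts ε, so the closure extends into the next operand (via the concat ε-link); C = 3 + 1 = 4
  ((rr)*r)* : new start has ε-edges to the inner start and to the new accept, so C = 2 + 4 = 6
  r|q : new start ε-reaches every alternative's start; none of them accept ε, so the new accept is not reached: C = 1 + 1 + 1 = 3
  ((rr)*r)*(r|q) : the left operand accepts ε, so the closure extends into the next operand (via the concat ε-link); C = 6 + 3 = 9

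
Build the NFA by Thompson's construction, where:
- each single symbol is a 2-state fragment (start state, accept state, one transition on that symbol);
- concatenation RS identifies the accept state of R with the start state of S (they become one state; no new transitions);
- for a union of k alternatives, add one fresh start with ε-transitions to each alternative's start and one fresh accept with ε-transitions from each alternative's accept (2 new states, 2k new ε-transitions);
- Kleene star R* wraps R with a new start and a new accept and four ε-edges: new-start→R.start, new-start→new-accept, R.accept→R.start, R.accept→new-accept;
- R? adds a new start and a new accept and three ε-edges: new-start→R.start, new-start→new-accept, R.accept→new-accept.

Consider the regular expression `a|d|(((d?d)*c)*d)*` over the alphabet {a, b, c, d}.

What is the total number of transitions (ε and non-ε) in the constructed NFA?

Building bottom-up:
Each of the 6 symbol leaves contributes 1 transition (1 symbol, 0 ε).
  d? → 4 transitions (1 symbol, 3 ε)
  d?d → 5 transitions (2 symbol, 3 ε)
  (d?d)* → 9 transitions (2 symbol, 7 ε)
  (d?d)*c → 10 transitions (3 symbol, 7 ε)
  ((d?d)*c)* → 14 transitions (3 symbol, 11 ε)
  ((d?d)*c)*d → 15 transitions (4 symbol, 11 ε)
  (((d?d)*c)*d)* → 19 transitions (4 symbol, 15 ε)
  a|d|(((d?d)*c)*d)* → 27 transitions (6 symbol, 21 ε)

27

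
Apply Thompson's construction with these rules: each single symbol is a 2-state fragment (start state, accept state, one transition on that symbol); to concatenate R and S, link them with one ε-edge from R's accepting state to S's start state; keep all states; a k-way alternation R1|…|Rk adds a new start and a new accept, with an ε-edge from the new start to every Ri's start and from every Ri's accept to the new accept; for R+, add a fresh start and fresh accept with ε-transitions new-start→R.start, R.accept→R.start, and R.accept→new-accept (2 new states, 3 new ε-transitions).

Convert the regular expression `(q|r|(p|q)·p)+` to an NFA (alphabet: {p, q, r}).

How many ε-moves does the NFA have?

14

Bottom-up over the parse tree:
Each of the 5 symbol leaves contributes 0 ε-transitions.
  p|q = 4 ε-transitions
  (p|q)·p = 5 ε-transitions
  q|r|(p|q)·p = 11 ε-transitions
  (q|r|(p|q)·p)+ = 14 ε-transitions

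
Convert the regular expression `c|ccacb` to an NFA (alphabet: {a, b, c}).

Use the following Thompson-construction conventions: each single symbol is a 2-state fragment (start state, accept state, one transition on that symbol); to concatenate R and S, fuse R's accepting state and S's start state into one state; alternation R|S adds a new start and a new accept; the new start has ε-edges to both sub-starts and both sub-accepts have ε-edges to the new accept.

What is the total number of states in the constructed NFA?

10

Bottom-up over the parse tree:
Each of the 6 symbol leaves contributes a 2-state fragment.
  ccacb : 6 states
  c|ccacb : 10 states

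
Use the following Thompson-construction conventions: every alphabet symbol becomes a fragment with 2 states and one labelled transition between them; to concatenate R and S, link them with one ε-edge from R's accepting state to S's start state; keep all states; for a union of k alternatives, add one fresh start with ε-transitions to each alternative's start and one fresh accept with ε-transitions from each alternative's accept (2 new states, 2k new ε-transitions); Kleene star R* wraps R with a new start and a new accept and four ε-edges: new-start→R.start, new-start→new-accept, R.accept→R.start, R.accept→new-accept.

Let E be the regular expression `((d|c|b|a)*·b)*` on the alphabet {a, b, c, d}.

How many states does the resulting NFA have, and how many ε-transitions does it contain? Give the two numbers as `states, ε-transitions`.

16, 17

Recursing over subexpressions:
Each of the 5 symbol leaves contributes 2 states and 0 ε-transitions.
  d|c|b|a = 10 states, 8 ε-transitions
  (d|c|b|a)* = 12 states, 12 ε-transitions
  (d|c|b|a)*·b = 14 states, 13 ε-transitions
  ((d|c|b|a)*·b)* = 16 states, 17 ε-transitions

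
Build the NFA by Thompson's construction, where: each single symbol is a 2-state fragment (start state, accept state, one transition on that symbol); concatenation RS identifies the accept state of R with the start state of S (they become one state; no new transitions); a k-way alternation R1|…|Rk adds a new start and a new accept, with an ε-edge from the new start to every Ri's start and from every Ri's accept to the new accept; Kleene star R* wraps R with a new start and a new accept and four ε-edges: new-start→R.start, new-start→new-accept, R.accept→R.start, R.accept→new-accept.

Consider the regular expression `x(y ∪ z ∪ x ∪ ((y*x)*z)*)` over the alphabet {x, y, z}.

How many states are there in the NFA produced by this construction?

19

Recursing over subexpressions:
Each of the 7 symbol leaves contributes a 2-state fragment.
  y* → 4 states
  y*x → 5 states
  (y*x)* → 7 states
  (y*x)*z → 8 states
  ((y*x)*z)* → 10 states
  y ∪ z ∪ x ∪ ((y*x)*z)* → 18 states
  x(y ∪ z ∪ x ∪ ((y*x)*z)*) → 19 states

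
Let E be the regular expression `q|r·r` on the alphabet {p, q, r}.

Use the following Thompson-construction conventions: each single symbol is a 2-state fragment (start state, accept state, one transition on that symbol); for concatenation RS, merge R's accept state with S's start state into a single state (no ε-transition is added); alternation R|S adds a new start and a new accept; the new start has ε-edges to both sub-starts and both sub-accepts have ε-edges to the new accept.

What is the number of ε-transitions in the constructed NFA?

Building bottom-up:
Each of the 3 symbol leaves contributes 0 ε-transitions.
  r·r = 0 ε-transitions
  q|r·r = 4 ε-transitions

4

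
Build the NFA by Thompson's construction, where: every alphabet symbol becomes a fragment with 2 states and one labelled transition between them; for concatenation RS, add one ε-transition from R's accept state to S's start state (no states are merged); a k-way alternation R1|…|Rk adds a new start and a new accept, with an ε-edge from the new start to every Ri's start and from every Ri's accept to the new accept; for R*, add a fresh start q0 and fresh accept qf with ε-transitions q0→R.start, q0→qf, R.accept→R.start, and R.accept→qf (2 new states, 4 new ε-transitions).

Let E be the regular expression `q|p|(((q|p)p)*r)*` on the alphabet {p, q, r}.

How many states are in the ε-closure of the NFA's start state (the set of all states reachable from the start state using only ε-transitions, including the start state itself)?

Work bottom-up. For each fragment F, track |ε-closure(F.start)| and whether F's accept lies in that closure (i.e. whether F accepts ε). A single-symbol fragment has closure size 1 and does not accept ε.
  q|p : new start ε-reaches every alternative's start; none of them accept ε, so the new accept is not reached: |ε-closure| = 1 + 1 + 1 = 3
  (q|p)p : |ε-closure| equals the left operand's closure size = 3 (its accept is not ε-reachable, so the closure stops there)
  ((q|p)p)* : new start has ε-edges to the inner start and to the new accept, so |ε-closure| = 2 + 3 = 5
  ((q|p)p)*r : |ε-closure| = 5 + 1 = 6 (closure spills across the concat boundary because the left factor accepts ε)
  (((q|p)p)*r)* : |ε-closure| = 1 (new start) + 6 (body) + 1 (new accept) = 8
  q|p|(((q|p)p)*r)* : |ε-closure| = 1 (new start) + (1 + 1 + 8) + 1 (new accept, since some branch ε-reaches its own accept) = 12

12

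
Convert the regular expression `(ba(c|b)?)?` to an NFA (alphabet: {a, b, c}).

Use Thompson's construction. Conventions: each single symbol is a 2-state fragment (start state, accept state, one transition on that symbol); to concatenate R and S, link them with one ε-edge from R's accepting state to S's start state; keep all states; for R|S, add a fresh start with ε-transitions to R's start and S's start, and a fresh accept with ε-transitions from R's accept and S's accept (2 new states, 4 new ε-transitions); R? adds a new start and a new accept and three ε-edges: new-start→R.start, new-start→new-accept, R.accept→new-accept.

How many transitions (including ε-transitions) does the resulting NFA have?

16

Per subexpression:
Each of the 4 symbol leaves contributes 1 transition (1 symbol, 0 ε).
  c|b = 6 transitions (2 symbol, 4 ε)
  (c|b)? = 9 transitions (2 symbol, 7 ε)
  ba(c|b)? = 13 transitions (4 symbol, 9 ε)
  (ba(c|b)?)? = 16 transitions (4 symbol, 12 ε)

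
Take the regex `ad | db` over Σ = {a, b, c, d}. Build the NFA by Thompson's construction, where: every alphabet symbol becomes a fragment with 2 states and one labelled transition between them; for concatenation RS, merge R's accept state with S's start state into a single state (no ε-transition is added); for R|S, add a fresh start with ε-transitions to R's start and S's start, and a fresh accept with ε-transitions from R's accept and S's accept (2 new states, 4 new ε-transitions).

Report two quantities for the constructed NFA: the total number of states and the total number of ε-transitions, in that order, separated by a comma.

By structural recursion:
Each of the 4 symbol leaves contributes 2 states and 0 ε-transitions.
  ad — 3 states, 0 ε-transitions
  db — 3 states, 0 ε-transitions
  ad | db — 8 states, 4 ε-transitions

8, 4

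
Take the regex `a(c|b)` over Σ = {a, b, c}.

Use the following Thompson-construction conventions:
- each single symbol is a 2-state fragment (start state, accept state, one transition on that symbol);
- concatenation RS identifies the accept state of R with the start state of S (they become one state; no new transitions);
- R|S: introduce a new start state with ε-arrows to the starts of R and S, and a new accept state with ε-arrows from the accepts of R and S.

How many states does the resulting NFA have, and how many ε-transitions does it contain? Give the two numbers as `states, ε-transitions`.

7, 4

Bottom-up over the parse tree:
Each of the 3 symbol leaves contributes 2 states and 0 ε-transitions.
  c|b → 6 states, 4 ε-transitions
  a(c|b) → 7 states, 4 ε-transitions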